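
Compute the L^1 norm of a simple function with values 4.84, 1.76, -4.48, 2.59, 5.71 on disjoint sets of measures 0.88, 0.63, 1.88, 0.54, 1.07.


Step 1: Compute |f_i|^1 for each value:
  |4.84|^1 = 4.84
  |1.76|^1 = 1.76
  |-4.48|^1 = 4.48
  |2.59|^1 = 2.59
  |5.71|^1 = 5.71
Step 2: Multiply by measures and sum:
  4.84 * 0.88 = 4.2592
  1.76 * 0.63 = 1.1088
  4.48 * 1.88 = 8.4224
  2.59 * 0.54 = 1.3986
  5.71 * 1.07 = 6.1097
Sum = 4.2592 + 1.1088 + 8.4224 + 1.3986 + 6.1097 = 21.2987
Step 3: Take the p-th root:
||f||_1 = (21.2987)^(1/1) = 21.2987


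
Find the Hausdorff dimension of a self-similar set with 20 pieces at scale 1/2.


For a self-similar set with N copies scaled by 1/r:
dim_H = log(N)/log(r) = log(20)/log(2)
= 2.995732/0.693147
= 4.321928


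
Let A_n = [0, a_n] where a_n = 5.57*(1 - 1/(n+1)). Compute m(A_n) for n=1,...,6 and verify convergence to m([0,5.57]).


By continuity of measure from below: if A_n increases to A, then m(A_n) -> m(A).
Here A = [0, 5.57], so m(A) = 5.57
Step 1: a_1 = 5.57*(1 - 1/2) = 2.785, m(A_1) = 2.785
Step 2: a_2 = 5.57*(1 - 1/3) = 3.7133, m(A_2) = 3.7133
Step 3: a_3 = 5.57*(1 - 1/4) = 4.1775, m(A_3) = 4.1775
Step 4: a_4 = 5.57*(1 - 1/5) = 4.456, m(A_4) = 4.456
Step 5: a_5 = 5.57*(1 - 1/6) = 4.6417, m(A_5) = 4.6417
Step 6: a_6 = 5.57*(1 - 1/7) = 4.7743, m(A_6) = 4.7743
Limit: m(A_n) -> m([0,5.57]) = 5.57


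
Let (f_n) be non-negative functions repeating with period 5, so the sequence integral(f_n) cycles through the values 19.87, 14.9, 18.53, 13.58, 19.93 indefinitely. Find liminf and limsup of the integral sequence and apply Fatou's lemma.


The sequence (integral(f_n)) is periodic with period 5, repeating the values 19.87, 14.9, 18.53, 13.58, 19.93 indefinitely.
Step 1: For a periodic sequence, every tail (a_m, a_(m+1), ...) contains all 5 period values infinitely often.
Step 2: Hence inf of every tail = min of the period values = min(19.87, 14.9, 18.53, 13.58, 19.93) = 13.58.
        liminf_n integral(f_n) = sup over m of (inf of tail from m) = 13.58.
Step 3: Similarly sup of every tail = max of the period values = 19.93.
        limsup_n integral(f_n) = 19.93.
Step 4: Fatou's lemma: integral(liminf_n f_n) <= liminf_n integral(f_n) = 13.58.
        So the integral of the pointwise liminf is at most 13.58.


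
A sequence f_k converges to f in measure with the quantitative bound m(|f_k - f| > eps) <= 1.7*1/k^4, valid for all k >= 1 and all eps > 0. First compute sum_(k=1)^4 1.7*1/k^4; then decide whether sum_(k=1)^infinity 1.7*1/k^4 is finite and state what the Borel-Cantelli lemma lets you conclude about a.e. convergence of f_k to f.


Step 1: List the terms 1.7*1/k^4 for k = 1 to 4:
  k=1: 1.7
  k=2: 0.10625
  k=3: 0.020988
  k=4: 0.006641
Step 2: Partial sum = 1.7 + 0.10625 + 0.020988 + 0.006641
     = 1.833878
Step 3: The full series sum_(k>=1) 1.7*1/k^4 converges (p-series with p = 4 > 1; a constant multiple of a convergent series converges).
Step 4: Fix eps > 0. Since sum_k m(|f_k - f| > eps) < infinity, the Borel-Cantelli lemma gives
        m(limsup_k {|f_k - f| > eps}) = 0, i.e. for a.e. x, |f_k(x) - f(x)| <= eps for all large k.
        Applying this with eps = 1/j for j = 1, 2, ... and intersecting the countably many full-measure sets,
        for a.e. x we get limsup_k |f_k(x) - f(x)| <= 1/j for every j, hence f_k -> f almost everywhere.
Conclusion: series converges; Borel-Cantelli yields f_k -> f a.e.


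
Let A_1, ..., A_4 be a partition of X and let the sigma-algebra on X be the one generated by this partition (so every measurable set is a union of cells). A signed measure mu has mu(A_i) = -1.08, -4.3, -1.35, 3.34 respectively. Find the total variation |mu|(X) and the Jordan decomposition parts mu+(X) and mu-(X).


Step 1: Every measurable set is a union of atoms (the cells / points), so a Hahn decomposition is
  obtained by grouping atoms by sign: P = union of atoms with mu > 0, N = union of the remaining atoms.
  Atoms in P (indices): 4;  atoms in N (indices): 1, 2, 3
  Positive values: 3.34
  Negative values: -1.08, -4.3, -1.35
Step 2: mu+(X) = mu(P) = sum of positive atom values = 3.34
Step 3: mu-(X) = -mu(N) = sum of |negative atom values| = 6.73
Step 4: |mu|(X) = mu+(X) + mu-(X) = 3.34 + 6.73 = 10.07


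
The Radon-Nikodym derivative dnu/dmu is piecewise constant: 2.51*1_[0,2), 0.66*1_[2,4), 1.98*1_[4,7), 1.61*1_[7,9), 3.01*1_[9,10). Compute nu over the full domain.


Integrate each piece of the Radon-Nikodym derivative:
Step 1: integral_0^2 2.51 dx = 2.51*(2-0) = 2.51*2 = 5.02
Step 2: integral_2^4 0.66 dx = 0.66*(4-2) = 0.66*2 = 1.32
Step 3: integral_4^7 1.98 dx = 1.98*(7-4) = 1.98*3 = 5.94
Step 4: integral_7^9 1.61 dx = 1.61*(9-7) = 1.61*2 = 3.22
Step 5: integral_9^10 3.01 dx = 3.01*(10-9) = 3.01*1 = 3.01
Total: 5.02 + 1.32 + 5.94 + 3.22 + 3.01 = 18.51


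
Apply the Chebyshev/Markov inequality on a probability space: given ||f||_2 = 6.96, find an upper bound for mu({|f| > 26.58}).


Chebyshev/Markov inequality: mu(|f| > eps) <= (||f||_p / eps)^p
Step 1: ||f||_2 / eps = 6.96 / 26.58 = 0.261851
Step 2: Raise to power p = 2:
  (0.261851)^2 = 0.068566
Step 3: Therefore mu(|f| > 26.58) <= 0.068566


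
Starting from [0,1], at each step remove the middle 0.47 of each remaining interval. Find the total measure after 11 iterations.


Step 1: At each step, fraction remaining = 1 - 0.47 = 0.53
Step 2: After 11 steps, measure = (0.53)^11
Result = 9.269036e-04


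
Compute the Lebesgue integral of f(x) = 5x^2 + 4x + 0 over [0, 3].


The Lebesgue integral of a Riemann-integrable function agrees with the Riemann integral.
Antiderivative F(x) = (5/3)x^3 + (4/2)x^2 + 0x
F(3) = (5/3)*3^3 + (4/2)*3^2 + 0*3
     = (5/3)*27 + (4/2)*9 + 0*3
     = 45 + 18 + 0
     = 63
F(0) = 0.0
Integral = F(3) - F(0) = 63 - 0.0 = 63


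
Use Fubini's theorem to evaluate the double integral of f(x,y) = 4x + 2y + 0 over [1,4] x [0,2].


By Fubini, integrate in x first, then y.
Step 1: Fix y, integrate over x in [1,4]:
  integral(4x + 2y + 0, x=1..4)
  = 4*(4^2 - 1^2)/2 + (2y + 0)*(4 - 1)
  = 30 + (2y + 0)*3
  = 30 + 6y + 0
  = 30 + 6y
Step 2: Integrate over y in [0,2]:
  integral(30 + 6y, y=0..2)
  = 30*2 + 6*(2^2 - 0^2)/2
  = 60 + 12
  = 72


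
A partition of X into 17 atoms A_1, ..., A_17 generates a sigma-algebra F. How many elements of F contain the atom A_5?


Each element of F is a union of some subset S of the 17 atoms.
The element contains A_5 iff A_5 is in S.
So we count subsets S of {A_1,...,A_17} with A_5 in S: choose freely among the other 16 atoms.
Count = 2^(17-1) = 2^16 = 65536.


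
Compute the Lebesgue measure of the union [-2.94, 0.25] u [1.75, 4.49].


For pairwise disjoint intervals, m(union) = sum of lengths.
= (0.25 - -2.94) + (4.49 - 1.75)
= 3.19 + 2.74
= 5.93


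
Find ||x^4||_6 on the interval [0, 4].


Step 1: ||f||_6 = (integral_0^4 |x^4|^6 dx)^(1/6)
     = (integral_0^4 x^24 dx)^(1/6)
Step 2: integral_0^4 x^24 dx = [x^25/(25)] from 0 to 4 = 4^25/25
     = 1125899906842624/25 = 4.503600e+13
Step 3: ||f||_6 = (4.503600e+13)^(1/6) = 188.622413


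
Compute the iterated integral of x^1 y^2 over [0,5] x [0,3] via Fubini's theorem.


By Fubini's theorem, the double integral factors as a product of single integrals:
Step 1: integral_0^5 x^1 dx = [x^2/2] from 0 to 5
     = 5^2/2 = 12.5
Step 2: integral_0^3 y^2 dy = [y^3/3] from 0 to 3
     = 3^3/3 = 9
Step 3: Double integral = 12.5 * 9 = 112.5


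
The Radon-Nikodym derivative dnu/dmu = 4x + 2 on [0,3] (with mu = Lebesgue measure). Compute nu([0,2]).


nu(A) = integral_A (dnu/dmu) dmu = integral_0^2 (4x + 2) dx
Step 1: Antiderivative F(x) = (4/2)x^2 + 2x
Step 2: F(2) = (4/2)*2^2 + 2*2 = 8 + 4 = 12
Step 3: F(0) = (4/2)*0^2 + 2*0 = 0.0 + 0 = 0.0
Step 4: nu([0,2]) = F(2) - F(0) = 12 - 0.0 = 12


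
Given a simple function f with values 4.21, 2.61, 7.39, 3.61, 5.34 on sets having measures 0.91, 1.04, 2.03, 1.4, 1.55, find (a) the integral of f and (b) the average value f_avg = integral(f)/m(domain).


Step 1: Integral = sum(value_i * measure_i)
= 4.21*0.91 + 2.61*1.04 + 7.39*2.03 + 3.61*1.4 + 5.34*1.55
= 3.8311 + 2.7144 + 15.0017 + 5.054 + 8.277
= 34.8782
Step 2: Total measure of domain = 0.91 + 1.04 + 2.03 + 1.4 + 1.55 = 6.93
Step 3: Average value = 34.8782 / 6.93 = 5.032929


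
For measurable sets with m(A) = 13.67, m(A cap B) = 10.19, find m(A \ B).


m(A \ B) = m(A) - m(A n B)
= 13.67 - 10.19
= 3.48


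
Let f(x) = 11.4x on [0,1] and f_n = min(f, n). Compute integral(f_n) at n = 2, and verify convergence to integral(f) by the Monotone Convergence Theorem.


f(x) = 11.4x on [0,1]; f_n(x) = min(11.4x, n). At n = 2:
Step 1: f(x) reaches 2 at x = 2/11.4 = 0.175439
Step 2: integral(f_2) = integral(11.4x, 0, 0.175439) + integral(2, 0.175439, 1)
       = 11.4*0.175439^2/2 + 2*(1 - 0.175439)
       = 0.175439 + 1.649123
       = 1.824561
Step 3: As n -> infinity, f_n increases to f, so by MCT integral(f_n) -> integral(f) = 11.4/2 = 5.7.
Convergence: integral(f_2) = 1.824561 -> 5.7 as n -> infinity


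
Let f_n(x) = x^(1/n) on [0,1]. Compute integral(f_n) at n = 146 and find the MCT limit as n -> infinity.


At n = 146: f_146(x) = x^(1/146).
Step 1: integral(x^(1/146), 0, 1) = [x^(1/146+1) / (1/146+1)] from 0 to 1
     = 1 / (1/146 + 1) = 1 / ((146+1)/146) = 146/(146+1)
     = 146/147 = 0.993197
Step 2: As n -> infinity, f_n(x) = x^(1/n) -> 1 for x in (0,1], and f_n is increasing in n.
By MCT, lim_n integral(f_n) = integral(lim_n f_n) = integral(1, 0, 1) = 1.
Step 3: Verify convergence: 146/147 = 0.993197 -> 1


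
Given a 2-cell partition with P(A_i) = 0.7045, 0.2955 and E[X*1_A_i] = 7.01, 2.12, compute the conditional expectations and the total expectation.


For each cell A_i: E[X|A_i] = E[X*1_A_i] / P(A_i)
Step 1: E[X|A_1] = 7.01 / 0.7045 = 9.950319
Step 2: E[X|A_2] = 2.12 / 0.2955 = 7.174281
Verification: E[X] = sum E[X*1_A_i] = 7.01 + 2.12 = 9.13


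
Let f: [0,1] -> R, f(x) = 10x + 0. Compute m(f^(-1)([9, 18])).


f^(-1)([9, 18]) = {x : 9 <= 10x + 0 <= 18}
Solving: (9 - 0)/10 <= x <= (18 - 0)/10
= [0.9, 1.8]
Intersecting with [0,1]: [0.9, 1]
Measure = 1 - 0.9 = 0.1


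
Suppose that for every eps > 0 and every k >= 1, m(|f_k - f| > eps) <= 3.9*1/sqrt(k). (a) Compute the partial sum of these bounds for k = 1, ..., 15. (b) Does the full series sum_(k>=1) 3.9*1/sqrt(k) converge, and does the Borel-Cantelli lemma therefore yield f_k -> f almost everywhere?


Step 1: List the terms 3.9*1/sqrt(k) for k = 1 to 15:
  k=1: 3.9
  k=2: 2.757716
  k=3: 2.251666
  k=4: 1.95
  k=5: 1.744133
  k=6: 1.592168
  k=7: 1.474061
  k=8: 1.378858
  k=9: 1.3
  k=10: 1.233288
  k=11: 1.175894
  k=12: 1.125833
  k=13: 1.081665
  k=14: 1.042319
  k=15: 1.006976
Step 2: Partial sum = 3.9 + 2.757716 + 2.251666 + 1.95 + 1.744133 + 1.592168 + 1.474061 + 1.378858 + 1.3 + 1.233288 + 1.175894 + 1.125833 + 1.081665 + 1.042319 + 1.006976
     = 25.014579
Step 3: The full series sum_(k>=1) 3.9*1/sqrt(k) diverges (p-series with p = 1/2 <= 1; a nonzero constant multiple of a divergent series diverges).
Step 4: The (first) Borel-Cantelli lemma requires a summable sequence of measures, so it does not apply here;
        from this bound alone no conclusion about a.e. convergence can be drawn (convergence in measure still
        gives an a.e.-convergent subsequence, but not a.e. convergence of the whole sequence).
Conclusion: series diverges; Borel-Cantelli is inconclusive about a.e. convergence of f_k.


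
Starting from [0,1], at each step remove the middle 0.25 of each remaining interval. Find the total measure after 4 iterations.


Step 1: At each step, fraction remaining = 1 - 0.25 = 0.75
Step 2: After 4 steps, measure = (0.75)^4
Step 3: Computing the power step by step:
  After step 1: 0.75
  After step 2: 0.5625
  After step 3: 0.421875
  After step 4: 0.316406
Result = 0.316406


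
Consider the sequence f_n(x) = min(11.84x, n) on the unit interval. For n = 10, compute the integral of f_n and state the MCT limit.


f(x) = 11.84x on [0,1]; f_n(x) = min(11.84x, n). At n = 10:
Step 1: f(x) reaches 10 at x = 10/11.84 = 0.844595
Step 2: integral(f_10) = integral(11.84x, 0, 0.844595) + integral(10, 0.844595, 1)
       = 11.84*0.844595^2/2 + 10*(1 - 0.844595)
       = 4.222973 + 1.554054
       = 5.777027
Step 3: As n -> infinity, f_n increases to f, so by MCT integral(f_n) -> integral(f) = 11.84/2 = 5.92.
Convergence: integral(f_10) = 5.777027 -> 5.92 as n -> infinity


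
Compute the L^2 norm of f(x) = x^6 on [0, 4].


Step 1: ||f||_2 = (integral_0^4 |x^6|^2 dx)^(1/2)
     = (integral_0^4 x^12 dx)^(1/2)
Step 2: integral_0^4 x^12 dx = [x^13/(13)] from 0 to 4 = 4^13/13
     = 67108864/13 = 5.162220e+06
Step 3: ||f||_2 = (5.162220e+06)^(1/2) = 2272.052004


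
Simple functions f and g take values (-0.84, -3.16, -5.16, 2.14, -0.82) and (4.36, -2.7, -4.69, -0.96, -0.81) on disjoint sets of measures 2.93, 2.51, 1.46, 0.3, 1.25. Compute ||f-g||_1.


Step 1: Compute differences f_i - g_i:
  -0.84 - 4.36 = -5.2
  -3.16 - -2.7 = -0.46
  -5.16 - -4.69 = -0.47
  2.14 - -0.96 = 3.1
  -0.82 - -0.81 = -0.01
Step 2: Compute |diff|^1 * measure for each set:
  |-5.2|^1 * 2.93 = 5.2 * 2.93 = 15.236
  |-0.46|^1 * 2.51 = 0.46 * 2.51 = 1.1546
  |-0.47|^1 * 1.46 = 0.47 * 1.46 = 0.6862
  |3.1|^1 * 0.3 = 3.1 * 0.3 = 0.93
  |-0.01|^1 * 1.25 = 0.01 * 1.25 = 0.0125
Step 3: Sum = 18.0193
Step 4: ||f-g||_1 = (18.0193)^(1/1) = 18.0193


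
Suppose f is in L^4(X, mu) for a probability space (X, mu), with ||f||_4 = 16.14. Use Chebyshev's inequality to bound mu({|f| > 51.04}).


Chebyshev/Markov inequality: mu(|f| > eps) <= (||f||_p / eps)^p
Step 1: ||f||_4 / eps = 16.14 / 51.04 = 0.316223
Step 2: Raise to power p = 4:
  (0.316223)^4 = 0.009999
Step 3: Therefore mu(|f| > 51.04) <= 0.009999


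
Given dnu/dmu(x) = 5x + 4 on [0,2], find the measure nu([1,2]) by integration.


nu(A) = integral_A (dnu/dmu) dmu = integral_1^2 (5x + 4) dx
Step 1: Antiderivative F(x) = (5/2)x^2 + 4x
Step 2: F(2) = (5/2)*2^2 + 4*2 = 10 + 8 = 18
Step 3: F(1) = (5/2)*1^2 + 4*1 = 2.5 + 4 = 6.5
Step 4: nu([1,2]) = F(2) - F(1) = 18 - 6.5 = 11.5


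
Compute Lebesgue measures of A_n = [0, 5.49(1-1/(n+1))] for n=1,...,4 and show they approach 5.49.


By continuity of measure from below: if A_n increases to A, then m(A_n) -> m(A).
Here A = [0, 5.49], so m(A) = 5.49
Step 1: a_1 = 5.49*(1 - 1/2) = 2.745, m(A_1) = 2.745
Step 2: a_2 = 5.49*(1 - 1/3) = 3.66, m(A_2) = 3.66
Step 3: a_3 = 5.49*(1 - 1/4) = 4.1175, m(A_3) = 4.1175
Step 4: a_4 = 5.49*(1 - 1/5) = 4.392, m(A_4) = 4.392
Limit: m(A_n) -> m([0,5.49]) = 5.49


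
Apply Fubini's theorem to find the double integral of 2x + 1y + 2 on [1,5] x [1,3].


By Fubini, integrate in x first, then y.
Step 1: Fix y, integrate over x in [1,5]:
  integral(2x + 1y + 2, x=1..5)
  = 2*(5^2 - 1^2)/2 + (1y + 2)*(5 - 1)
  = 24 + (1y + 2)*4
  = 24 + 4y + 8
  = 32 + 4y
Step 2: Integrate over y in [1,3]:
  integral(32 + 4y, y=1..3)
  = 32*2 + 4*(3^2 - 1^2)/2
  = 64 + 16
  = 80


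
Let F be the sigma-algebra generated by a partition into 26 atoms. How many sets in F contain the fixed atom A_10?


Each element of F is a union of some subset S of the 26 atoms.
The element contains A_10 iff A_10 is in S.
So we count subsets S of {A_1,...,A_26} with A_10 in S: choose freely among the other 25 atoms.
Count = 2^(26-1) = 2^25 = 33554432.


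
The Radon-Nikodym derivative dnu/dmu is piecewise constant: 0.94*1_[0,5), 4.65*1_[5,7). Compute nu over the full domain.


Integrate each piece of the Radon-Nikodym derivative:
Step 1: integral_0^5 0.94 dx = 0.94*(5-0) = 0.94*5 = 4.7
Step 2: integral_5^7 4.65 dx = 4.65*(7-5) = 4.65*2 = 9.3
Total: 4.7 + 9.3 = 14


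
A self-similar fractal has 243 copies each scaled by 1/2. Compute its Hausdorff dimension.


For a self-similar set with N copies scaled by 1/r:
dim_H = log(N)/log(r) = log(243)/log(2)
= 5.493061/0.693147
= 7.924813


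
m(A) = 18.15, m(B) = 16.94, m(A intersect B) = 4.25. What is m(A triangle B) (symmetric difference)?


m(A Delta B) = m(A) + m(B) - 2*m(A n B)
= 18.15 + 16.94 - 2*4.25
= 18.15 + 16.94 - 8.5
= 26.59


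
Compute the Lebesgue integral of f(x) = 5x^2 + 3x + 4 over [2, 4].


The Lebesgue integral of a Riemann-integrable function agrees with the Riemann integral.
Antiderivative F(x) = (5/3)x^3 + (3/2)x^2 + 4x
F(4) = (5/3)*4^3 + (3/2)*4^2 + 4*4
     = (5/3)*64 + (3/2)*16 + 4*4
     = 106.666667 + 24 + 16
     = 146.666667
F(2) = 27.333333
Integral = F(4) - F(2) = 146.666667 - 27.333333 = 119.333333


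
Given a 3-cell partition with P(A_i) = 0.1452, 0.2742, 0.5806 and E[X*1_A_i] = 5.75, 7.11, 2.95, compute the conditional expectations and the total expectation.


For each cell A_i: E[X|A_i] = E[X*1_A_i] / P(A_i)
Step 1: E[X|A_1] = 5.75 / 0.1452 = 39.600551
Step 2: E[X|A_2] = 7.11 / 0.2742 = 25.929978
Step 3: E[X|A_3] = 2.95 / 0.5806 = 5.080951
Verification: E[X] = sum E[X*1_A_i] = 5.75 + 7.11 + 2.95 = 15.81


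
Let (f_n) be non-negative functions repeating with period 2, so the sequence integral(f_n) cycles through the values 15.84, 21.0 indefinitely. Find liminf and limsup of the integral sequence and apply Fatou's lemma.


The sequence (integral(f_n)) is periodic with period 2, repeating the values 15.84, 21.0 indefinitely.
Step 1: For a periodic sequence, every tail (a_m, a_(m+1), ...) contains all 2 period values infinitely often.
Step 2: Hence inf of every tail = min of the period values = min(15.84, 21.0) = 15.84.
        liminf_n integral(f_n) = sup over m of (inf of tail from m) = 15.84.
Step 3: Similarly sup of every tail = max of the period values = 21.
        limsup_n integral(f_n) = 21.
Step 4: Fatou's lemma: integral(liminf_n f_n) <= liminf_n integral(f_n) = 15.84.
        So the integral of the pointwise liminf is at most 15.84.


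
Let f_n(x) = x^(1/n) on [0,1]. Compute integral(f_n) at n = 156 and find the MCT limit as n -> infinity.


At n = 156: f_156(x) = x^(1/156).
Step 1: integral(x^(1/156), 0, 1) = [x^(1/156+1) / (1/156+1)] from 0 to 1
     = 1 / (1/156 + 1) = 1 / ((156+1)/156) = 156/(156+1)
     = 156/157 = 0.993631
Step 2: As n -> infinity, f_n(x) = x^(1/n) -> 1 for x in (0,1], and f_n is increasing in n.
By MCT, lim_n integral(f_n) = integral(lim_n f_n) = integral(1, 0, 1) = 1.
Step 3: Verify convergence: 156/157 = 0.993631 -> 1


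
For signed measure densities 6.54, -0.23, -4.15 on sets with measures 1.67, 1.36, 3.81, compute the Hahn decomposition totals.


Step 1: Compute signed measure on each set:
  Set 1: 6.54 * 1.67 = 10.9218
  Set 2: -0.23 * 1.36 = -0.3128
  Set 3: -4.15 * 3.81 = -15.8115
Step 2: Total signed measure = (10.9218) + (-0.3128) + (-15.8115)
     = -5.2025
Step 3: Positive part mu+(X) = sum of positive contributions = 10.9218
Step 4: Negative part mu-(X) = |sum of negative contributions| = 16.1243


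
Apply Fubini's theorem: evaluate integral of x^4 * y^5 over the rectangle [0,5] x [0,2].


By Fubini's theorem, the double integral factors as a product of single integrals:
Step 1: integral_0^5 x^4 dx = [x^5/5] from 0 to 5
     = 5^5/5 = 625
Step 2: integral_0^2 y^5 dy = [y^6/6] from 0 to 2
     = 2^6/6 = 10.666667
Step 3: Double integral = 625 * 10.666667 = 6666.666667


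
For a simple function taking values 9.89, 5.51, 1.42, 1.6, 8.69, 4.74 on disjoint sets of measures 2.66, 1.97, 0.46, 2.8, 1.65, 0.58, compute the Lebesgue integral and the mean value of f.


Step 1: Integral = sum(value_i * measure_i)
= 9.89*2.66 + 5.51*1.97 + 1.42*0.46 + 1.6*2.8 + 8.69*1.65 + 4.74*0.58
= 26.3074 + 10.8547 + 0.6532 + 4.48 + 14.3385 + 2.7492
= 59.383
Step 2: Total measure of domain = 2.66 + 1.97 + 0.46 + 2.8 + 1.65 + 0.58 = 10.12
Step 3: Average value = 59.383 / 10.12 = 5.867885


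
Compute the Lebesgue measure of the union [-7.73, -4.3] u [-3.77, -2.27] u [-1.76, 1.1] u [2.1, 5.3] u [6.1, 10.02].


For pairwise disjoint intervals, m(union) = sum of lengths.
= (-4.3 - -7.73) + (-2.27 - -3.77) + (1.1 - -1.76) + (5.3 - 2.1) + (10.02 - 6.1)
= 3.43 + 1.5 + 2.86 + 3.2 + 3.92
= 14.91


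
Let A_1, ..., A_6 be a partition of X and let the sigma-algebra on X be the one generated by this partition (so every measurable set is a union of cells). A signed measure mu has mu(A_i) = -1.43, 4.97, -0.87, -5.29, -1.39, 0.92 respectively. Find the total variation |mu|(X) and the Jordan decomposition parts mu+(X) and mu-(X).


Step 1: Every measurable set is a union of atoms (the cells / points), so a Hahn decomposition is
  obtained by grouping atoms by sign: P = union of atoms with mu > 0, N = union of the remaining atoms.
  Atoms in P (indices): 2, 6;  atoms in N (indices): 1, 3, 4, 5
  Positive values: 4.97, 0.92
  Negative values: -1.43, -0.87, -5.29, -1.39
Step 2: mu+(X) = mu(P) = sum of positive atom values = 5.89
Step 3: mu-(X) = -mu(N) = sum of |negative atom values| = 8.98
Step 4: |mu|(X) = mu+(X) + mu-(X) = 5.89 + 8.98 = 14.87


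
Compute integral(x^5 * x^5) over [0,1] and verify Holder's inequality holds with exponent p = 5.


Step 1: Exact integral of f*g = integral(x^10, 0, 1) = 1/11
     = 0.090909
Step 2: Holder bound with p=5, q=1.25:
  ||f||_p = (integral x^25 dx)^(1/5) = (1/26)^(1/5) = 0.521201
  ||g||_q = (integral x^6.25 dx)^(1/1.25) = (1/7.25)^(1/1.25) = 0.204989
Step 3: Holder bound = ||f||_p * ||g||_q = 0.521201 * 0.204989 = 0.10684
Verification: 0.090909 <= 0.10684 (Holder holds)


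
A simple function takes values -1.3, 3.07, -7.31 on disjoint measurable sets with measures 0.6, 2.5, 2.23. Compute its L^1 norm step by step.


Step 1: Compute |f_i|^1 for each value:
  |-1.3|^1 = 1.3
  |3.07|^1 = 3.07
  |-7.31|^1 = 7.31
Step 2: Multiply by measures and sum:
  1.3 * 0.6 = 0.78
  3.07 * 2.5 = 7.675
  7.31 * 2.23 = 16.3013
Sum = 0.78 + 7.675 + 16.3013 = 24.7563
Step 3: Take the p-th root:
||f||_1 = (24.7563)^(1/1) = 24.7563


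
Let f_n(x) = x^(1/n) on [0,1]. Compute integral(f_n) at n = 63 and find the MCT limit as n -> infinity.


At n = 63: f_63(x) = x^(1/63).
Step 1: integral(x^(1/63), 0, 1) = [x^(1/63+1) / (1/63+1)] from 0 to 1
     = 1 / (1/63 + 1) = 1 / ((63+1)/63) = 63/(63+1)
     = 63/64 = 0.984375
Step 2: As n -> infinity, f_n(x) = x^(1/n) -> 1 for x in (0,1], and f_n is increasing in n.
By MCT, lim_n integral(f_n) = integral(lim_n f_n) = integral(1, 0, 1) = 1.
Step 3: Verify convergence: 63/64 = 0.984375 -> 1


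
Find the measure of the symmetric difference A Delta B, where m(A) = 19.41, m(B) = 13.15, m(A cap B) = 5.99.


m(A Delta B) = m(A) + m(B) - 2*m(A n B)
= 19.41 + 13.15 - 2*5.99
= 19.41 + 13.15 - 11.98
= 20.58


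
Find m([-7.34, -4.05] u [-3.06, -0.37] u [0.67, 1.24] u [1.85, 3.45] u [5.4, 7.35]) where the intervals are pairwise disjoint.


For pairwise disjoint intervals, m(union) = sum of lengths.
= (-4.05 - -7.34) + (-0.37 - -3.06) + (1.24 - 0.67) + (3.45 - 1.85) + (7.35 - 5.4)
= 3.29 + 2.69 + 0.57 + 1.6 + 1.95
= 10.1


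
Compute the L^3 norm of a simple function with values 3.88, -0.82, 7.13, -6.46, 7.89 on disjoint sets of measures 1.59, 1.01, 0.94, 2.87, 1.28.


Step 1: Compute |f_i|^3 for each value:
  |3.88|^3 = 58.411072
  |-0.82|^3 = 0.551368
  |7.13|^3 = 362.467097
  |-6.46|^3 = 269.586136
  |7.89|^3 = 491.169069
Step 2: Multiply by measures and sum:
  58.411072 * 1.59 = 92.873604
  0.551368 * 1.01 = 0.556882
  362.467097 * 0.94 = 340.719071
  269.586136 * 2.87 = 773.71221
  491.169069 * 1.28 = 628.696408
Sum = 92.873604 + 0.556882 + 340.719071 + 773.71221 + 628.696408 = 1836.558176
Step 3: Take the p-th root:
||f||_3 = (1836.558176)^(1/3) = 12.246206


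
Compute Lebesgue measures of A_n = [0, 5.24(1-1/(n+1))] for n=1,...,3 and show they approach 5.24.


By continuity of measure from below: if A_n increases to A, then m(A_n) -> m(A).
Here A = [0, 5.24], so m(A) = 5.24
Step 1: a_1 = 5.24*(1 - 1/2) = 2.62, m(A_1) = 2.62
Step 2: a_2 = 5.24*(1 - 1/3) = 3.4933, m(A_2) = 3.4933
Step 3: a_3 = 5.24*(1 - 1/4) = 3.93, m(A_3) = 3.93
Limit: m(A_n) -> m([0,5.24]) = 5.24


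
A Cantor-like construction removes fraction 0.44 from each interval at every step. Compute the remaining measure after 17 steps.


Step 1: At each step, fraction remaining = 1 - 0.44 = 0.56
Step 2: After 17 steps, measure = (0.56)^17
Result = 5.238373e-05


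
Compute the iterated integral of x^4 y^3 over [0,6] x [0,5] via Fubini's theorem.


By Fubini's theorem, the double integral factors as a product of single integrals:
Step 1: integral_0^6 x^4 dx = [x^5/5] from 0 to 6
     = 6^5/5 = 1555.2
Step 2: integral_0^5 y^3 dy = [y^4/4] from 0 to 5
     = 5^4/4 = 156.25
Step 3: Double integral = 1555.2 * 156.25 = 243000


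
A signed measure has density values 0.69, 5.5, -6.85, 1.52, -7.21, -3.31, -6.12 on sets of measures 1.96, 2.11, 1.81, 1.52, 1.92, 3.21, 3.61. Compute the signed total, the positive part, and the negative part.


Step 1: Compute signed measure on each set:
  Set 1: 0.69 * 1.96 = 1.3524
  Set 2: 5.5 * 2.11 = 11.605
  Set 3: -6.85 * 1.81 = -12.3985
  Set 4: 1.52 * 1.52 = 2.3104
  Set 5: -7.21 * 1.92 = -13.8432
  Set 6: -3.31 * 3.21 = -10.6251
  Set 7: -6.12 * 3.61 = -22.0932
Step 2: Total signed measure = (1.3524) + (11.605) + (-12.3985) + (2.3104) + (-13.8432) + (-10.6251) + (-22.0932)
     = -43.6922
Step 3: Positive part mu+(X) = sum of positive contributions = 15.2678
Step 4: Negative part mu-(X) = |sum of negative contributions| = 58.96


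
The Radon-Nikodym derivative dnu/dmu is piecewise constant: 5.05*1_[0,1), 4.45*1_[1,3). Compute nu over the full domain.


Integrate each piece of the Radon-Nikodym derivative:
Step 1: integral_0^1 5.05 dx = 5.05*(1-0) = 5.05*1 = 5.05
Step 2: integral_1^3 4.45 dx = 4.45*(3-1) = 4.45*2 = 8.9
Total: 5.05 + 8.9 = 13.95


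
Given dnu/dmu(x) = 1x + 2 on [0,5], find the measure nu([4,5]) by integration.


nu(A) = integral_A (dnu/dmu) dmu = integral_4^5 (1x + 2) dx
Step 1: Antiderivative F(x) = (1/2)x^2 + 2x
Step 2: F(5) = (1/2)*5^2 + 2*5 = 12.5 + 10 = 22.5
Step 3: F(4) = (1/2)*4^2 + 2*4 = 8 + 8 = 16
Step 4: nu([4,5]) = F(5) - F(4) = 22.5 - 16 = 6.5


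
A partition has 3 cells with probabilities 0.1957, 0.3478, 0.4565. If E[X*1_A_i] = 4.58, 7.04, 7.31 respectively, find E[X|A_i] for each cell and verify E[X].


For each cell A_i: E[X|A_i] = E[X*1_A_i] / P(A_i)
Step 1: E[X|A_1] = 4.58 / 0.1957 = 23.403168
Step 2: E[X|A_2] = 7.04 / 0.3478 = 20.241518
Step 3: E[X|A_3] = 7.31 / 0.4565 = 16.013143
Verification: E[X] = sum E[X*1_A_i] = 4.58 + 7.04 + 7.31 = 18.93


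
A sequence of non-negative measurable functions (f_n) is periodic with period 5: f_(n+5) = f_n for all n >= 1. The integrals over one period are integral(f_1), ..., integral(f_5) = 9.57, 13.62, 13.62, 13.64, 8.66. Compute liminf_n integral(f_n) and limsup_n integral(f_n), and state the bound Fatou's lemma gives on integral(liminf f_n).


The sequence (integral(f_n)) is periodic with period 5, repeating the values 9.57, 13.62, 13.62, 13.64, 8.66 indefinitely.
Step 1: For a periodic sequence, every tail (a_m, a_(m+1), ...) contains all 5 period values infinitely often.
Step 2: Hence inf of every tail = min of the period values = min(9.57, 13.62, 13.62, 13.64, 8.66) = 8.66.
        liminf_n integral(f_n) = sup over m of (inf of tail from m) = 8.66.
Step 3: Similarly sup of every tail = max of the period values = 13.64.
        limsup_n integral(f_n) = 13.64.
Step 4: Fatou's lemma: integral(liminf_n f_n) <= liminf_n integral(f_n) = 8.66.
        So the integral of the pointwise liminf is at most 8.66.


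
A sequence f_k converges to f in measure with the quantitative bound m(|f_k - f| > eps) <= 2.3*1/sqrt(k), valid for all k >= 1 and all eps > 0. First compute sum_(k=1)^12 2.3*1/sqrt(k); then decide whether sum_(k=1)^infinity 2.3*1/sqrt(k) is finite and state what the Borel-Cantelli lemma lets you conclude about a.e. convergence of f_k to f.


Step 1: List the terms 2.3*1/sqrt(k) for k = 1 to 12:
  k=1: 2.3
  k=2: 1.626346
  k=3: 1.327906
  k=4: 1.15
  k=5: 1.028591
  k=6: 0.938971
  k=7: 0.869318
  k=8: 0.813173
  k=9: 0.766667
  k=10: 0.727324
  k=11: 0.693476
  k=12: 0.663953
Step 2: Partial sum = 2.3 + 1.626346 + 1.327906 + 1.15 + 1.028591 + 0.938971 + 0.869318 + 0.813173 + 0.766667 + 0.727324 + 0.693476 + 0.663953
     = 12.905724
Step 3: The full series sum_(k>=1) 2.3*1/sqrt(k) diverges (p-series with p = 1/2 <= 1; a nonzero constant multiple of a divergent series diverges).
Step 4: The (first) Borel-Cantelli lemma requires a summable sequence of measures, so it does not apply here;
        from this bound alone no conclusion about a.e. convergence can be drawn (convergence in measure still
        gives an a.e.-convergent subsequence, but not a.e. convergence of the whole sequence).
Conclusion: series diverges; Borel-Cantelli is inconclusive about a.e. convergence of f_k.


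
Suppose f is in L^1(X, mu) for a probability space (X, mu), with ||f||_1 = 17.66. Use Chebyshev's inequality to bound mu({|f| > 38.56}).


Chebyshev/Markov inequality: mu(|f| > eps) <= (||f||_p / eps)^p
Step 1: ||f||_1 / eps = 17.66 / 38.56 = 0.457988
Step 2: Raise to power p = 1:
  (0.457988)^1 = 0.457988
Step 3: Therefore mu(|f| > 38.56) <= 0.457988


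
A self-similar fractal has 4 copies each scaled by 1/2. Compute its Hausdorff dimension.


For a self-similar set with N copies scaled by 1/r:
dim_H = log(N)/log(r) = log(4)/log(2)
= 1.386294/0.693147
= 2


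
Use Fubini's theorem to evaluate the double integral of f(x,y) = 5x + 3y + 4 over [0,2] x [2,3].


By Fubini, integrate in x first, then y.
Step 1: Fix y, integrate over x in [0,2]:
  integral(5x + 3y + 4, x=0..2)
  = 5*(2^2 - 0^2)/2 + (3y + 4)*(2 - 0)
  = 10 + (3y + 4)*2
  = 10 + 6y + 8
  = 18 + 6y
Step 2: Integrate over y in [2,3]:
  integral(18 + 6y, y=2..3)
  = 18*1 + 6*(3^2 - 2^2)/2
  = 18 + 15
  = 33


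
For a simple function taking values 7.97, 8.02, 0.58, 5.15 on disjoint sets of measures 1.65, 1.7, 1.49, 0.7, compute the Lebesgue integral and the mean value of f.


Step 1: Integral = sum(value_i * measure_i)
= 7.97*1.65 + 8.02*1.7 + 0.58*1.49 + 5.15*0.7
= 13.1505 + 13.634 + 0.8642 + 3.605
= 31.2537
Step 2: Total measure of domain = 1.65 + 1.7 + 1.49 + 0.7 = 5.54
Step 3: Average value = 31.2537 / 5.54 = 5.641462


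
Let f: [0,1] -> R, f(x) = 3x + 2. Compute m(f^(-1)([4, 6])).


f^(-1)([4, 6]) = {x : 4 <= 3x + 2 <= 6}
Solving: (4 - 2)/3 <= x <= (6 - 2)/3
= [0.666667, 1.333333]
Intersecting with [0,1]: [0.666667, 1]
Measure = 1 - 0.666667 = 0.333333


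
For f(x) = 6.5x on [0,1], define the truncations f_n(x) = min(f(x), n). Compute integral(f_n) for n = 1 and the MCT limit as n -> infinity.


f(x) = 6.5x on [0,1]; f_n(x) = min(6.5x, n). At n = 1:
Step 1: f(x) reaches 1 at x = 1/6.5 = 0.153846
Step 2: integral(f_1) = integral(6.5x, 0, 0.153846) + integral(1, 0.153846, 1)
       = 6.5*0.153846^2/2 + 1*(1 - 0.153846)
       = 0.076923 + 0.846154
       = 0.923077
Step 3: As n -> infinity, f_n increases to f, so by MCT integral(f_n) -> integral(f) = 6.5/2 = 3.25.
Convergence: integral(f_1) = 0.923077 -> 3.25 as n -> infinity


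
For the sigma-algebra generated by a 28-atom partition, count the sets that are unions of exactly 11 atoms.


Each element of F is a union of some subset of the 28 atoms.
Elements that are unions of exactly 11 atoms correspond to 11-element subsets of the 28 atoms.
Count = C(28, 11) = 28! / (11! * 17!) = 21474180.


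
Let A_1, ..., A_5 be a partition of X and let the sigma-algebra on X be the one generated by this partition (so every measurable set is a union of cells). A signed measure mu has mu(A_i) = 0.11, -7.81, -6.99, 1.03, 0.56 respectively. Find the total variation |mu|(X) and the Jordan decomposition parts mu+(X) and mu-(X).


Step 1: Every measurable set is a union of atoms (the cells / points), so a Hahn decomposition is
  obtained by grouping atoms by sign: P = union of atoms with mu > 0, N = union of the remaining atoms.
  Atoms in P (indices): 1, 4, 5;  atoms in N (indices): 2, 3
  Positive values: 0.11, 1.03, 0.56
  Negative values: -7.81, -6.99
Step 2: mu+(X) = mu(P) = sum of positive atom values = 1.7
Step 3: mu-(X) = -mu(N) = sum of |negative atom values| = 14.8
Step 4: |mu|(X) = mu+(X) + mu-(X) = 1.7 + 14.8 = 16.5


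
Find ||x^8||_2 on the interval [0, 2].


Step 1: ||f||_2 = (integral_0^2 |x^8|^2 dx)^(1/2)
     = (integral_0^2 x^16 dx)^(1/2)
Step 2: integral_0^2 x^16 dx = [x^17/(17)] from 0 to 2 = 2^17/17
     = 131072/17 = 7710.117647
Step 3: ||f||_2 = (7710.117647)^(1/2) = 87.807276


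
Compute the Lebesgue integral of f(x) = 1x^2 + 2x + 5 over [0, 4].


The Lebesgue integral of a Riemann-integrable function agrees with the Riemann integral.
Antiderivative F(x) = (1/3)x^3 + (2/2)x^2 + 5x
F(4) = (1/3)*4^3 + (2/2)*4^2 + 5*4
     = (1/3)*64 + (2/2)*16 + 5*4
     = 21.333333 + 16 + 20
     = 57.333333
F(0) = 0.0
Integral = F(4) - F(0) = 57.333333 - 0.0 = 57.333333


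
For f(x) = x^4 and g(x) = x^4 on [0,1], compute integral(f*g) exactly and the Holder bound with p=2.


Step 1: Exact integral of f*g = integral(x^8, 0, 1) = 1/9
     = 0.111111
Step 2: Holder bound with p=2, q=2:
  ||f||_p = (integral x^8 dx)^(1/2) = (1/9)^(1/2) = 0.333333
  ||g||_q = (integral x^8 dx)^(1/2) = (1/9)^(1/2) = 0.333333
Step 3: Holder bound = ||f||_p * ||g||_q = 0.333333 * 0.333333 = 0.111111
Verification: 0.111111 <= 0.111111 (Holder holds)


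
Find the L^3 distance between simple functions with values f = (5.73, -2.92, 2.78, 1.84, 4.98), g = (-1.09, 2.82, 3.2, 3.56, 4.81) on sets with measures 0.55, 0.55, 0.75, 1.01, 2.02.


Step 1: Compute differences f_i - g_i:
  5.73 - -1.09 = 6.82
  -2.92 - 2.82 = -5.74
  2.78 - 3.2 = -0.42
  1.84 - 3.56 = -1.72
  4.98 - 4.81 = 0.17
Step 2: Compute |diff|^3 * measure for each set:
  |6.82|^3 * 0.55 = 317.214568 * 0.55 = 174.468012
  |-5.74|^3 * 0.55 = 189.119224 * 0.55 = 104.015573
  |-0.42|^3 * 0.75 = 0.074088 * 0.75 = 0.055566
  |-1.72|^3 * 1.01 = 5.088448 * 1.01 = 5.139332
  |0.17|^3 * 2.02 = 0.004913 * 2.02 = 0.009924
Step 3: Sum = 283.688408
Step 4: ||f-g||_3 = (283.688408)^(1/3) = 6.570734


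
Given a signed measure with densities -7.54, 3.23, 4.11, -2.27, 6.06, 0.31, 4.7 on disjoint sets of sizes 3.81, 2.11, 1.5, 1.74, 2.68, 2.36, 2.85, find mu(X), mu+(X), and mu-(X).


Step 1: Compute signed measure on each set:
  Set 1: -7.54 * 3.81 = -28.7274
  Set 2: 3.23 * 2.11 = 6.8153
  Set 3: 4.11 * 1.5 = 6.165
  Set 4: -2.27 * 1.74 = -3.9498
  Set 5: 6.06 * 2.68 = 16.2408
  Set 6: 0.31 * 2.36 = 0.7316
  Set 7: 4.7 * 2.85 = 13.395
Step 2: Total signed measure = (-28.7274) + (6.8153) + (6.165) + (-3.9498) + (16.2408) + (0.7316) + (13.395)
     = 10.6705
Step 3: Positive part mu+(X) = sum of positive contributions = 43.3477
Step 4: Negative part mu-(X) = |sum of negative contributions| = 32.6772


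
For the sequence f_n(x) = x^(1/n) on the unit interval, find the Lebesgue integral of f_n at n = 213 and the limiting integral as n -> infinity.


At n = 213: f_213(x) = x^(1/213).
Step 1: integral(x^(1/213), 0, 1) = [x^(1/213+1) / (1/213+1)] from 0 to 1
     = 1 / (1/213 + 1) = 1 / ((213+1)/213) = 213/(213+1)
     = 213/214 = 0.995327
Step 2: As n -> infinity, f_n(x) = x^(1/n) -> 1 for x in (0,1], and f_n is increasing in n.
By MCT, lim_n integral(f_n) = integral(lim_n f_n) = integral(1, 0, 1) = 1.
Step 3: Verify convergence: 213/214 = 0.995327 -> 1


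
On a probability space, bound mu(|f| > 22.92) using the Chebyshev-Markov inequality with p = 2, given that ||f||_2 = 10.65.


Chebyshev/Markov inequality: mu(|f| > eps) <= (||f||_p / eps)^p
Step 1: ||f||_2 / eps = 10.65 / 22.92 = 0.46466
Step 2: Raise to power p = 2:
  (0.46466)^2 = 0.215909
Step 3: Therefore mu(|f| > 22.92) <= 0.215909


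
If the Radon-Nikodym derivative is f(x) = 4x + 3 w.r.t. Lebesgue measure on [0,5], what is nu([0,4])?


nu(A) = integral_A (dnu/dmu) dmu = integral_0^4 (4x + 3) dx
Step 1: Antiderivative F(x) = (4/2)x^2 + 3x
Step 2: F(4) = (4/2)*4^2 + 3*4 = 32 + 12 = 44
Step 3: F(0) = (4/2)*0^2 + 3*0 = 0.0 + 0 = 0.0
Step 4: nu([0,4]) = F(4) - F(0) = 44 - 0.0 = 44


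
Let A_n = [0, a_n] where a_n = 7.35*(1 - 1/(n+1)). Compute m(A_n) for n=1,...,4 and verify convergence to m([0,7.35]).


By continuity of measure from below: if A_n increases to A, then m(A_n) -> m(A).
Here A = [0, 7.35], so m(A) = 7.35
Step 1: a_1 = 7.35*(1 - 1/2) = 3.675, m(A_1) = 3.675
Step 2: a_2 = 7.35*(1 - 1/3) = 4.9, m(A_2) = 4.9
Step 3: a_3 = 7.35*(1 - 1/4) = 5.5125, m(A_3) = 5.5125
Step 4: a_4 = 7.35*(1 - 1/5) = 5.88, m(A_4) = 5.88
Limit: m(A_n) -> m([0,7.35]) = 7.35


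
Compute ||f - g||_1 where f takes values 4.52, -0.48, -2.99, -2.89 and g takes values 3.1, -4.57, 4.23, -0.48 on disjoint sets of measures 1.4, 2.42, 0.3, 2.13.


Step 1: Compute differences f_i - g_i:
  4.52 - 3.1 = 1.42
  -0.48 - -4.57 = 4.09
  -2.99 - 4.23 = -7.22
  -2.89 - -0.48 = -2.41
Step 2: Compute |diff|^1 * measure for each set:
  |1.42|^1 * 1.4 = 1.42 * 1.4 = 1.988
  |4.09|^1 * 2.42 = 4.09 * 2.42 = 9.8978
  |-7.22|^1 * 0.3 = 7.22 * 0.3 = 2.166
  |-2.41|^1 * 2.13 = 2.41 * 2.13 = 5.1333
Step 3: Sum = 19.1851
Step 4: ||f-g||_1 = (19.1851)^(1/1) = 19.1851


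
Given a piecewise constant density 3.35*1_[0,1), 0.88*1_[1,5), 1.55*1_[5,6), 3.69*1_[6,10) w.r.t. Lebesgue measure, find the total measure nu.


Integrate each piece of the Radon-Nikodym derivative:
Step 1: integral_0^1 3.35 dx = 3.35*(1-0) = 3.35*1 = 3.35
Step 2: integral_1^5 0.88 dx = 0.88*(5-1) = 0.88*4 = 3.52
Step 3: integral_5^6 1.55 dx = 1.55*(6-5) = 1.55*1 = 1.55
Step 4: integral_6^10 3.69 dx = 3.69*(10-6) = 3.69*4 = 14.76
Total: 3.35 + 3.52 + 1.55 + 14.76 = 23.18


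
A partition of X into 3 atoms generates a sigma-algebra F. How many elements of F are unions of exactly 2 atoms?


Each element of F is a union of some subset of the 3 atoms.
Elements that are unions of exactly 2 atoms correspond to 2-element subsets of the 3 atoms.
Count = C(3, 2) = 3! / (2! * 1!) = 3.


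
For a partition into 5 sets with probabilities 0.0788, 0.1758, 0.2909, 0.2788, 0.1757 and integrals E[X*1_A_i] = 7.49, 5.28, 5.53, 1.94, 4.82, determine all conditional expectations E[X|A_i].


For each cell A_i: E[X|A_i] = E[X*1_A_i] / P(A_i)
Step 1: E[X|A_1] = 7.49 / 0.0788 = 95.050761
Step 2: E[X|A_2] = 5.28 / 0.1758 = 30.03413
Step 3: E[X|A_3] = 5.53 / 0.2909 = 19.009969
Step 4: E[X|A_4] = 1.94 / 0.2788 = 6.958393
Step 5: E[X|A_5] = 4.82 / 0.1757 = 27.433125
Verification: E[X] = sum E[X*1_A_i] = 7.49 + 5.28 + 5.53 + 1.94 + 4.82 = 25.06


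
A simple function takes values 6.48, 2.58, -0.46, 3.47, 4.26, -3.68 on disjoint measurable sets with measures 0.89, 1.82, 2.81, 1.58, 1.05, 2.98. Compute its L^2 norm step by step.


Step 1: Compute |f_i|^2 for each value:
  |6.48|^2 = 41.9904
  |2.58|^2 = 6.6564
  |-0.46|^2 = 0.2116
  |3.47|^2 = 12.0409
  |4.26|^2 = 18.1476
  |-3.68|^2 = 13.5424
Step 2: Multiply by measures and sum:
  41.9904 * 0.89 = 37.371456
  6.6564 * 1.82 = 12.114648
  0.2116 * 2.81 = 0.594596
  12.0409 * 1.58 = 19.024622
  18.1476 * 1.05 = 19.05498
  13.5424 * 2.98 = 40.356352
Sum = 37.371456 + 12.114648 + 0.594596 + 19.024622 + 19.05498 + 40.356352 = 128.516654
Step 3: Take the p-th root:
||f||_2 = (128.516654)^(1/2) = 11.336519


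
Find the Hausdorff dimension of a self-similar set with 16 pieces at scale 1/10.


For a self-similar set with N copies scaled by 1/r:
dim_H = log(N)/log(r) = log(16)/log(10)
= 2.772589/2.302585
= 1.20412


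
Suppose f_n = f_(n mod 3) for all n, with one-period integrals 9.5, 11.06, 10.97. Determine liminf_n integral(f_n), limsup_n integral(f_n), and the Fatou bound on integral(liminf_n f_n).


The sequence (integral(f_n)) is periodic with period 3, repeating the values 9.5, 11.06, 10.97 indefinitely.
Step 1: For a periodic sequence, every tail (a_m, a_(m+1), ...) contains all 3 period values infinitely often.
Step 2: Hence inf of every tail = min of the period values = min(9.5, 11.06, 10.97) = 9.5.
        liminf_n integral(f_n) = sup over m of (inf of tail from m) = 9.5.
Step 3: Similarly sup of every tail = max of the period values = 11.06.
        limsup_n integral(f_n) = 11.06.
Step 4: Fatou's lemma: integral(liminf_n f_n) <= liminf_n integral(f_n) = 9.5.
        So the integral of the pointwise liminf is at most 9.5.
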